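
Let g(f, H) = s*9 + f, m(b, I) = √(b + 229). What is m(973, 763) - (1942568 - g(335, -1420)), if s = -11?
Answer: -1942332 + √1202 ≈ -1.9423e+6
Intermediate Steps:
m(b, I) = √(229 + b)
g(f, H) = -99 + f (g(f, H) = -11*9 + f = -99 + f)
m(973, 763) - (1942568 - g(335, -1420)) = √(229 + 973) - (1942568 - (-99 + 335)) = √1202 - (1942568 - 1*236) = √1202 - (1942568 - 236) = √1202 - 1*1942332 = √1202 - 1942332 = -1942332 + √1202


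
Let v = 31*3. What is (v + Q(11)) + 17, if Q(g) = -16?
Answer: 94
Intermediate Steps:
v = 93
(v + Q(11)) + 17 = (93 - 16) + 17 = 77 + 17 = 94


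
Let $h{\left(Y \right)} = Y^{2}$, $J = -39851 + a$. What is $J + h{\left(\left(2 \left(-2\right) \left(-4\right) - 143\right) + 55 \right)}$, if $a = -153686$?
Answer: $-188353$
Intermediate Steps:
$J = -193537$ ($J = -39851 - 153686 = -193537$)
$J + h{\left(\left(2 \left(-2\right) \left(-4\right) - 143\right) + 55 \right)} = -193537 + \left(\left(2 \left(-2\right) \left(-4\right) - 143\right) + 55\right)^{2} = -193537 + \left(\left(\left(-4\right) \left(-4\right) - 143\right) + 55\right)^{2} = -193537 + \left(\left(16 - 143\right) + 55\right)^{2} = -193537 + \left(-127 + 55\right)^{2} = -193537 + \left(-72\right)^{2} = -193537 + 5184 = -188353$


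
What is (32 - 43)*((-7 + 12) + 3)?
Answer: -88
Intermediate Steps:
(32 - 43)*((-7 + 12) + 3) = -11*(5 + 3) = -11*8 = -88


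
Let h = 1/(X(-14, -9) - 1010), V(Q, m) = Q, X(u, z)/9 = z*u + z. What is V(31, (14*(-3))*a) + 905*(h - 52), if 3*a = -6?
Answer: -2021342/43 ≈ -47008.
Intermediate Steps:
a = -2 (a = (1/3)*(-6) = -2)
X(u, z) = 9*z + 9*u*z (X(u, z) = 9*(z*u + z) = 9*(u*z + z) = 9*(z + u*z) = 9*z + 9*u*z)
h = 1/43 (h = 1/(9*(-9)*(1 - 14) - 1010) = 1/(9*(-9)*(-13) - 1010) = 1/(1053 - 1010) = 1/43 ≈ 0.023256)
V(31, (14*(-3))*a) + 905*(h - 52) = 31 + 905*(1/43 - 52) = 31 + 905*(-2235/43) = 31 - 2022675/43 = -2021342/43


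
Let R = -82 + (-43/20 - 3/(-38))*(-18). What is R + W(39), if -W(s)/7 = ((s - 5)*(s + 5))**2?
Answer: -2976569777/190 ≈ -1.5666e+7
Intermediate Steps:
W(s) = -7*(-5 + s)**2*(5 + s)**2 (W(s) = -7*(s - 5)**2*(s + 5)**2 = -7*(-5 + s)**2*(5 + s)**2)
R = -8497/190 (R = -82 + (-43*1/20 - 3*(-1/38))*(-18) = -82 + (-43/20 + 3/38)*(-18) = -82 - 787/380*(-18) = -82 + 7083/190 = -8497/190 ≈ -44.721)
R + W(39) = -8497/190 + (-4375 - 7*39**4 + 350*39**2) = -8497/190 + (-4375 - 7*2313441 + 350*1521) = -8497/190 + (-4375 - 16194087 + 532350) = -8497/190 - 15666112 = -2976569777/190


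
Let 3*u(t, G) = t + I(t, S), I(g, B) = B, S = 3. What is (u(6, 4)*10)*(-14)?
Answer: -420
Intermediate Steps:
u(t, G) = 1 + t/3 (u(t, G) = (t + 3)/3 = (3 + t)/3 = 1 + t/3)
(u(6, 4)*10)*(-14) = ((1 + (⅓)*6)*10)*(-14) = ((1 + 2)*10)*(-14) = (3*10)*(-14) = 30*(-14) = -420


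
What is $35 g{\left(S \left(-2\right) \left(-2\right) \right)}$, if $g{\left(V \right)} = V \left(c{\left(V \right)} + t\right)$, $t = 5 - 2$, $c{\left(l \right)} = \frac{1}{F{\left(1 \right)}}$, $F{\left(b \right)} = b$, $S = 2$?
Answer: $1120$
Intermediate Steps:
$c{\left(l \right)} = 1$ ($c{\left(l \right)} = 1^{-1} = 1$)
$t = 3$ ($t = 5 - 2 = 3$)
$g{\left(V \right)} = 4 V$ ($g{\left(V \right)} = V \left(1 + 3\right) = V 4 = 4 V$)
$35 g{\left(S \left(-2\right) \left(-2\right) \right)} = 35 \cdot 4 \cdot 2 \left(-2\right) \left(-2\right) = 35 \cdot 4 \left(\left(-4\right) \left(-2\right)\right) = 35 \cdot 4 \cdot 8 = 35 \cdot 32 = 1120$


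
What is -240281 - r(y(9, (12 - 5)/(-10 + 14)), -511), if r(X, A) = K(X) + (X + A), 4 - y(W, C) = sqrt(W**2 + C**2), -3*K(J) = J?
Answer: -719318/3 + sqrt(1345)/6 ≈ -2.3977e+5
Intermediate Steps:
K(J) = -J/3
y(W, C) = 4 - sqrt(C**2 + W**2) (y(W, C) = 4 - sqrt(W**2 + C**2) = 4 - sqrt(C**2 + W**2))
r(X, A) = A + 2*X/3 (r(X, A) = -X/3 + (X + A) = -X/3 + (A + X) = A + 2*X/3)
-240281 - r(y(9, (12 - 5)/(-10 + 14)), -511) = -240281 - (-511 + 2*(4 - sqrt(((12 - 5)/(-10 + 14))**2 + 9**2))/3) = -240281 - (-511 + 2*(4 - sqrt((7/4)**2 + 81))/3) = -240281 - (-511 + 2*(4 - sqrt(49/16 + 81))/3) = -240281 - (-511 + 2*(4 - sqrt(1345/16))/3) = -240281 - (-511 + 2*(4 - sqrt(1345)/4)/3) = -240281 - (-511 + (8/3 - sqrt(1345)/6)) = -240281 - (-1525/3 - sqrt(1345)/6) = -240281 + (1525/3 + sqrt(1345)/6) = -719318/3 + sqrt(1345)/6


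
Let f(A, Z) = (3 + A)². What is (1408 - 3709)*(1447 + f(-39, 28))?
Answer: -6311643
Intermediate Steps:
(1408 - 3709)*(1447 + f(-39, 28)) = (1408 - 3709)*(1447 + (3 - 39)²) = -2301*(1447 + (-36)²) = -2301*(1447 + 1296) = -2301*2743 = -6311643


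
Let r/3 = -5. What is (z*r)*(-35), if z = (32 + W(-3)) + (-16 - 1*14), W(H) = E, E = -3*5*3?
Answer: -22575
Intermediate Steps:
r = -15 (r = 3*(-5) = -15)
E = -45 (E = -15*3 = -45)
W(H) = -45
z = -43 (z = (32 - 45) + (-16 - 1*14) = -13 + (-16 - 14) = -13 - 30 = -43)
(z*r)*(-35) = -43*(-15)*(-35) = 645*(-35) = -22575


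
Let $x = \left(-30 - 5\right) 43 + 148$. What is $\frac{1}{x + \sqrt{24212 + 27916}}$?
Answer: $- \frac{1357}{1789321} - \frac{12 \sqrt{362}}{1789321} \approx -0.00088599$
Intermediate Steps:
$x = -1357$ ($x = \left(-30 - 5\right) 43 + 148 = \left(-35\right) 43 + 148 = -1505 + 148 = -1357$)
$\frac{1}{x + \sqrt{24212 + 27916}} = \frac{1}{-1357 + \sqrt{24212 + 27916}} = \frac{1}{-1357 + \sqrt{52128}} = \frac{1}{-1357 + 12 \sqrt{362}}$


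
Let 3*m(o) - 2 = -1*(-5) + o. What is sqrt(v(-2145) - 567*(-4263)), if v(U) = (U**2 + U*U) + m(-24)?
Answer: 2*sqrt(26143122)/3 ≈ 3408.7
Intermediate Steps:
m(o) = 7/3 + o/3 (m(o) = 2/3 + (-1*(-5) + o)/3 = 2/3 + (5 + o)/3 = 2/3 + (5/3 + o/3) = 7/3 + o/3)
v(U) = -17/3 + 2*U**2 (v(U) = (U**2 + U*U) + (7/3 + (1/3)*(-24)) = (U**2 + U**2) + (7/3 - 8) = 2*U**2 - 17/3 = -17/3 + 2*U**2)
sqrt(v(-2145) - 567*(-4263)) = sqrt((-17/3 + 2*(-2145)**2) - 567*(-4263)) = sqrt((-17/3 + 2*4601025) + 2417121) = sqrt((-17/3 + 9202050) + 2417121) = sqrt(27606133/3 + 2417121) = sqrt(34857496/3) = 2*sqrt(26143122)/3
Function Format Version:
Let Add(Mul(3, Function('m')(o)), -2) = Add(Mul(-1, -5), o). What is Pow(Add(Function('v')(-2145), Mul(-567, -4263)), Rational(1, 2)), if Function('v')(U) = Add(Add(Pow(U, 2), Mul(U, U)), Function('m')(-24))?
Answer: Mul(Rational(2, 3), Pow(26143122, Rational(1, 2))) ≈ 3408.7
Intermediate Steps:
Function('m')(o) = Add(Rational(7, 3), Mul(Rational(1, 3), o)) (Function('m')(o) = Add(Rational(2, 3), Mul(Rational(1, 3), Add(Mul(-1, -5), o))) = Add(Rational(2, 3), Mul(Rational(1, 3), Add(5, o))) = Add(Rational(2, 3), Add(Rational(5, 3), Mul(Rational(1, 3), o))) = Add(Rational(7, 3), Mul(Rational(1, 3), o)))
Function('v')(U) = Add(Rational(-17, 3), Mul(2, Pow(U, 2))) (Function('v')(U) = Add(Add(Pow(U, 2), Mul(U, U)), Add(Rational(7, 3), Mul(Rational(1, 3), -24))) = Add(Add(Pow(U, 2), Pow(U, 2)), Add(Rational(7, 3), -8)) = Add(Mul(2, Pow(U, 2)), Rational(-17, 3)) = Add(Rational(-17, 3), Mul(2, Pow(U, 2))))
Pow(Add(Function('v')(-2145), Mul(-567, -4263)), Rational(1, 2)) = Pow(Add(Add(Rational(-17, 3), Mul(2, Pow(-2145, 2))), Mul(-567, -4263)), Rational(1, 2)) = Pow(Add(Add(Rational(-17, 3), Mul(2, 4601025)), 2417121), Rational(1, 2)) = Pow(Add(Add(Rational(-17, 3), 9202050), 2417121), Rational(1, 2)) = Pow(Add(Rational(27606133, 3), 2417121), Rational(1, 2)) = Pow(Rational(34857496, 3), Rational(1, 2)) = Mul(Rational(2, 3), Pow(26143122, Rational(1, 2)))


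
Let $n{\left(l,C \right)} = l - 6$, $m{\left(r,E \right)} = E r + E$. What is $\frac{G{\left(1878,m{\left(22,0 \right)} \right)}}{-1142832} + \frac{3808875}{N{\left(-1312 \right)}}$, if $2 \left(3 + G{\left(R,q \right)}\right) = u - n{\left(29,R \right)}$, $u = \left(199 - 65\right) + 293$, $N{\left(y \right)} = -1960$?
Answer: $- \frac{15546087943}{7999824} \approx -1943.3$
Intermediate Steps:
$m{\left(r,E \right)} = E + E r$
$n{\left(l,C \right)} = -6 + l$
$u = 427$ ($u = 134 + 293 = 427$)
$G{\left(R,q \right)} = 199$ ($G{\left(R,q \right)} = -3 + \frac{427 - \left(-6 + 29\right)}{2} = -3 + \frac{427 - 23}{2} = -3 + \frac{1}{2} \cdot 404 = -3 + 202 = 199$)
$\frac{G{\left(1878,m{\left(22,0 \right)} \right)}}{-1142832} + \frac{3808875}{N{\left(-1312 \right)}} = \frac{199}{-1142832} + \frac{3808875}{-1960} = 199 \left(- \frac{1}{1142832}\right) + 3808875 \left(- \frac{1}{1960}\right) = - \frac{199}{1142832} - \frac{108825}{56} = - \frac{15546087943}{7999824}$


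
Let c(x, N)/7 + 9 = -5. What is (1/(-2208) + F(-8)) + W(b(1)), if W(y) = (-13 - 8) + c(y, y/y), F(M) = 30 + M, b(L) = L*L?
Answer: -214177/2208 ≈ -97.000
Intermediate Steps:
b(L) = L**2
c(x, N) = -98 (c(x, N) = -63 + 7*(-5) = -63 - 35 = -98)
W(y) = -119 (W(y) = (-13 - 8) - 98 = -21 - 98 = -119)
(1/(-2208) + F(-8)) + W(b(1)) = (1/(-2208) + (30 - 8)) - 119 = (-1/2208 + 22) - 119 = 48575/2208 - 119 = -214177/2208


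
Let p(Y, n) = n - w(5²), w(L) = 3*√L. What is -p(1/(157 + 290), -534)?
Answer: 549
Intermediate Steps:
p(Y, n) = -15 + n (p(Y, n) = n - 3*√(5²) = n - 3*√25 = n - 3*5 = n - 1*15 = n - 15 = -15 + n)
-p(1/(157 + 290), -534) = -(-15 - 534) = -1*(-549) = 549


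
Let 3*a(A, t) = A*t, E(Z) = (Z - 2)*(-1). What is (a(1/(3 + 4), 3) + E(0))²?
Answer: 225/49 ≈ 4.5918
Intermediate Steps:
E(Z) = 2 - Z (E(Z) = (-2 + Z)*(-1) = 2 - Z)
a(A, t) = A*t/3 (a(A, t) = (A*t)/3 = A*t/3)
(a(1/(3 + 4), 3) + E(0))² = ((⅓)*3/(3 + 4) + (2 - 1*0))² = ((⅓)*3/7 + (2 + 0))² = ((⅓)*(⅐)*3 + 2)² = (⅐ + 2)² = (15/7)² = 225/49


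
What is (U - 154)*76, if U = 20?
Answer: -10184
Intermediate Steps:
(U - 154)*76 = (20 - 154)*76 = -134*76 = -10184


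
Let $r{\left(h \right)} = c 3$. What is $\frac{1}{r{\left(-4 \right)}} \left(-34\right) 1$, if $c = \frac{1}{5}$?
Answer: $- \frac{170}{3} \approx -56.667$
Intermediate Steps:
$c = \frac{1}{5} \approx 0.2$
$r{\left(h \right)} = \frac{3}{5}$ ($r{\left(h \right)} = \frac{1}{5} \cdot 3 = \frac{3}{5}$)
$\frac{1}{r{\left(-4 \right)}} \left(-34\right) 1 = \frac{1}{\frac{3}{5}} \left(-34\right) 1 = \frac{5}{3} \left(-34\right) 1 = \left(- \frac{170}{3}\right) 1 = - \frac{170}{3}$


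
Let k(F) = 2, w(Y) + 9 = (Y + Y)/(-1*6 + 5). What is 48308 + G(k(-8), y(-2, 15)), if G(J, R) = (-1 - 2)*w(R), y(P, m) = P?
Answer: 48323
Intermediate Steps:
w(Y) = -9 - 2*Y (w(Y) = -9 + (Y + Y)/(-1*6 + 5) = -9 + (2*Y)/(-6 + 5) = -9 + (2*Y)/(-1) = -9 + (2*Y)*(-1) = -9 - 2*Y)
G(J, R) = 27 + 6*R (G(J, R) = (-1 - 2)*(-9 - 2*R) = -3*(-9 - 2*R) = 27 + 6*R)
48308 + G(k(-8), y(-2, 15)) = 48308 + (27 + 6*(-2)) = 48308 + (27 - 12) = 48308 + 15 = 48323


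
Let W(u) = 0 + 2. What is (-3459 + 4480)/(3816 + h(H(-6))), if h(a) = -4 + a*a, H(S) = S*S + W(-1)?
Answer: 1021/5256 ≈ 0.19425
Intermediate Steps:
W(u) = 2
H(S) = 2 + S² (H(S) = S*S + 2 = S² + 2 = 2 + S²)
h(a) = -4 + a²
(-3459 + 4480)/(3816 + h(H(-6))) = (-3459 + 4480)/(3816 + (-4 + (2 + (-6)²)²)) = 1021/(3816 + (-4 + (2 + 36)²)) = 1021/(3816 + (-4 + 38²)) = 1021/(3816 + (-4 + 1444)) = 1021/(3816 + 1440) = 1021/5256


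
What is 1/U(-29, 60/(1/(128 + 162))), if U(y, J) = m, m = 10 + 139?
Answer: 1/149 ≈ 0.0067114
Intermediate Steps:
m = 149
U(y, J) = 149
1/U(-29, 60/(1/(128 + 162))) = 1/149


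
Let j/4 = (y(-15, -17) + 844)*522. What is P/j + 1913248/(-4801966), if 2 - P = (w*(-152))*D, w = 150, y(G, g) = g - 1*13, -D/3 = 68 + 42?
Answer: -9845450026201/2040393769128 ≈ -4.8253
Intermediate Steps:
D = -330 (D = -3*(68 + 42) = -3*110 = -330)
y(G, g) = -13 + g (y(G, g) = g - 13 = -13 + g)
P = -7523998 (P = 2 - 150*(-152)*(-330) = 2 - (-22800)*(-330) = 2 - 1*7524000 = 2 - 7524000 = -7523998)
j = 1699632 (j = 4*(((-13 - 17) + 844)*522) = 4*((-30 + 844)*522) = 4*(814*522) = 4*424908 = 1699632)
P/j + 1913248/(-4801966) = -7523998/1699632 + 1913248/(-4801966) = -7523998*1/1699632 + 1913248*(-1/4801966) = -3761999/849816 - 956624/2400983 = -9845450026201/2040393769128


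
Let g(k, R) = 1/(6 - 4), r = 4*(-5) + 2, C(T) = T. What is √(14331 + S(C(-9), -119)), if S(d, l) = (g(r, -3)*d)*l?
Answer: √59466/2 ≈ 121.93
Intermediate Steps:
r = -18 (r = -20 + 2 = -18)
g(k, R) = ½ (g(k, R) = 1/2 = ½)
S(d, l) = d*l/2 (S(d, l) = (d/2)*l = d*l/2)
√(14331 + S(C(-9), -119)) = √(14331 + (½)*(-9)*(-119)) = √(14331 + 1071/2) = √(29733/2) = √59466/2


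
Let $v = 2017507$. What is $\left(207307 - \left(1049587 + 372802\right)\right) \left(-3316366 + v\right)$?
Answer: $1578220191438$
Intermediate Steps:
$\left(207307 - \left(1049587 + 372802\right)\right) \left(-3316366 + v\right) = \left(207307 - \left(1049587 + 372802\right)\right) \left(-3316366 + 2017507\right) = \left(207307 - 1422389\right) \left(-1298859\right) = \left(-1215082\right) \left(-1298859\right) = 1578220191438$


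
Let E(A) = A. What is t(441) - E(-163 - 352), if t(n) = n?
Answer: 956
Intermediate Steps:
t(441) - E(-163 - 352) = 441 - (-163 - 352) = 441 - 1*(-515) = 441 + 515 = 956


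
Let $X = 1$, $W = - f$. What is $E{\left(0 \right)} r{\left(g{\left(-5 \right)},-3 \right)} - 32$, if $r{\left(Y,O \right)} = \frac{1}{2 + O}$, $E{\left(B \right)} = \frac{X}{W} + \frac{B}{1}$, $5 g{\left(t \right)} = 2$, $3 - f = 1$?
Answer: $- \frac{63}{2} \approx -31.5$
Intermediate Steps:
$f = 2$ ($f = 3 - 1 = 2$)
$W = -2$ ($W = \left(-1\right) 2 = -2$)
$g{\left(t \right)} = \frac{2}{5}$ ($g{\left(t \right)} = \frac{1}{5} \cdot 2 = \frac{2}{5}$)
$E{\left(B \right)} = - \frac{1}{2} + B$ ($E{\left(B \right)} = 1 \frac{1}{-2} + \frac{B}{1} = 1 \left(- \frac{1}{2}\right) + B 1 = - \frac{1}{2} + B$)
$E{\left(0 \right)} r{\left(g{\left(-5 \right)},-3 \right)} - 32 = \frac{- \frac{1}{2} + 0}{2 - 3} - 32 = - \frac{1}{2 \left(-1\right)} - 32 = \left(- \frac{1}{2}\right) \left(-1\right) - 32 = \frac{1}{2} - 32 = - \frac{63}{2}$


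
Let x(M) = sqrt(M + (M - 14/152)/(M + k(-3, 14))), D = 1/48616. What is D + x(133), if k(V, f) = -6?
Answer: 1/48616 + sqrt(3121980421)/4826 ≈ 11.578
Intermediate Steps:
D = 1/48616 ≈ 2.0569e-5
x(M) = sqrt(M + (-7/76 + M)/(-6 + M)) (x(M) = sqrt(M + (M - 14/152)/(M - 6)) = sqrt(M + (M - 14*1/152)/(-6 + M)) = sqrt(M + (M - 7/76)/(-6 + M)) = sqrt(M + (-7/76 + M)/(-6 + M)))
D + x(133) = 1/48616 + sqrt(133 - 7/(-456 + 76*133) + 133/(-6 + 133)) = 1/48616 + sqrt(133 - 7/(-456 + 10108) + 133/127) = 1/48616 + sqrt(133 - 7/9652 + 133*(1/127)) = 1/48616 + sqrt(133 - 7*1/9652 + 133/127) = 1/48616 + sqrt(133 - 7/9652 + 133/127) = 1/48616 + sqrt(1293817/9652) = 1/48616 + sqrt(3121980421)/4826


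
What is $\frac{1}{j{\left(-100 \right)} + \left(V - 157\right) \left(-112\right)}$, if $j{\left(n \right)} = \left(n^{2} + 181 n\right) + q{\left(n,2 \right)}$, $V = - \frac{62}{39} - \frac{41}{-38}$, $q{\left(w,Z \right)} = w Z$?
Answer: $\frac{741}{6921836} \approx 0.00010705$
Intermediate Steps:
$q{\left(w,Z \right)} = Z w$
$V = - \frac{757}{1482}$ ($V = \left(-62\right) \frac{1}{39} - - \frac{41}{38} = - \frac{62}{39} + \frac{41}{38} = - \frac{757}{1482} \approx -0.5108$)
$j{\left(n \right)} = n^{2} + 183 n$ ($j{\left(n \right)} = \left(n^{2} + 181 n\right) + 2 n = n^{2} + 183 n$)
$\frac{1}{j{\left(-100 \right)} + \left(V - 157\right) \left(-112\right)} = \frac{1}{- 100 \left(183 - 100\right) + \left(- \frac{757}{1482} - 157\right) \left(-112\right)} = \frac{1}{\left(-100\right) 83 - - \frac{13072136}{741}} = \frac{1}{-8300 + \frac{13072136}{741}} = \frac{1}{\frac{6921836}{741}} = \frac{741}{6921836}$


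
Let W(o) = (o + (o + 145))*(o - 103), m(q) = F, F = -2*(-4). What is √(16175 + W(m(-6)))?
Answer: 4*√55 ≈ 29.665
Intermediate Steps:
F = 8 (F = -1*(-8) = 8)
m(q) = 8
W(o) = (-103 + o)*(145 + 2*o) (W(o) = (o + (145 + o))*(-103 + o) = (145 + 2*o)*(-103 + o) = (-103 + o)*(145 + 2*o))
√(16175 + W(m(-6))) = √(16175 + (-14935 - 61*8 + 2*8²)) = √(16175 + (-14935 - 488 + 2*64)) = √(16175 + (-14935 - 488 + 128)) = √(16175 - 15295) = √880 = 4*√55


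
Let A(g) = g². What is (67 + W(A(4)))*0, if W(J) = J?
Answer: 0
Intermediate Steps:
(67 + W(A(4)))*0 = (67 + 4²)*0 = (67 + 16)*0 = 83*0 = 0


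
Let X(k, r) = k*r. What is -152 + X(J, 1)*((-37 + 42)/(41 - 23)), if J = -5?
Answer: -2761/18 ≈ -153.39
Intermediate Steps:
-152 + X(J, 1)*((-37 + 42)/(41 - 23)) = -152 + (-5*1)*((-37 + 42)/(41 - 23)) = -152 - 25/18 = -2761/18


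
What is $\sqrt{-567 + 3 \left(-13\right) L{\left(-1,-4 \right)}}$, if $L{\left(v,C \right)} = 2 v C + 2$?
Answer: $i \sqrt{957} \approx 30.935 i$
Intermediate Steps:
$L{\left(v,C \right)} = 2 + 2 C v$ ($L{\left(v,C \right)} = 2 C v + 2 = 2 + 2 C v$)
$\sqrt{-567 + 3 \left(-13\right) L{\left(-1,-4 \right)}} = \sqrt{-567 + 3 \left(-13\right) \left(2 + 2 \left(-4\right) \left(-1\right)\right)} = \sqrt{-567 - 39 \left(2 + 8\right)} = \sqrt{-567 - 390} = \sqrt{-957} = i \sqrt{957}$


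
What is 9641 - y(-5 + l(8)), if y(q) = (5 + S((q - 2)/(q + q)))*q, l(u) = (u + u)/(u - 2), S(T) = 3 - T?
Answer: 19315/2 ≈ 9657.5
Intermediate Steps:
l(u) = 2*u/(-2 + u) (l(u) = (2*u)/(-2 + u) = 2*u/(-2 + u))
y(q) = q*(8 - (-2 + q)/(2*q)) (y(q) = (5 + (3 - (q - 2)/(q + q)))*q = (5 + (3 - (-2 + q)/(2*q)))*q = (8 - (-2 + q)/(2*q))*q = q*(8 - (-2 + q)/(2*q)))
9641 - y(-5 + l(8)) = 9641 - (1 + 15*(-5 + 2*8/(-2 + 8))/2) = 9641 - (1 + 15*(-5 + 2*8/6)/2) = 9641 - (1 + 15*(-5 + 2*8*(1/6))/2) = 9641 - (1 + 15*(-5 + 8/3)/2) = 9641 - (1 + (15/2)*(-7/3)) = 9641 - (1 - 35/2) = 9641 - 1*(-33/2) = 9641 + 33/2 = 19315/2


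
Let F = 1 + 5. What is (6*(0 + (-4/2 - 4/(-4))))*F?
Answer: -36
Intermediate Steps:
F = 6
(6*(0 + (-4/2 - 4/(-4))))*F = (6*(0 + (-4/2 - 4/(-4))))*6 = (6*(0 + (-4*½ - 4*(-¼))))*6 = (6*(0 + (-2 + 1)))*6 = (6*(0 - 1))*6 = (6*(-1))*6 = -6*6 = -36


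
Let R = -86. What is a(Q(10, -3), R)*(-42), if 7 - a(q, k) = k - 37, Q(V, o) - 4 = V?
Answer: -5460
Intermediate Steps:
Q(V, o) = 4 + V
a(q, k) = 44 - k (a(q, k) = 7 - (k - 37) = 7 - (-37 + k) = 7 + (37 - k) = 44 - k)
a(Q(10, -3), R)*(-42) = (44 - 1*(-86))*(-42) = (44 + 86)*(-42) = 130*(-42) = -5460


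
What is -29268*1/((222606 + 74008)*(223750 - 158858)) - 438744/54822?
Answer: -351870482307757/43966960040314 ≈ -8.0031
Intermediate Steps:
-29268*1/((222606 + 74008)*(223750 - 158858)) - 438744/54822 = -29268/(64892*296614) - 438744*1/54822 = -29268/19247875688 - 73124/9137 = -29268*1/19247875688 - 73124/9137 = -7317/4811968922 - 73124/9137 = -351870482307757/43966960040314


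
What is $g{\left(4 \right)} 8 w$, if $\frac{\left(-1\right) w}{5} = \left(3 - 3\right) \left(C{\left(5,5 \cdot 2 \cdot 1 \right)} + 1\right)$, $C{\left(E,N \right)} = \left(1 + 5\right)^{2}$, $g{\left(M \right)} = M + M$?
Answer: $0$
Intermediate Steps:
$g{\left(M \right)} = 2 M$
$C{\left(E,N \right)} = 36$ ($C{\left(E,N \right)} = 6^{2} = 36$)
$w = 0$ ($w = - 5 \left(3 - 3\right) \left(36 + 1\right) = - 5 \cdot 0 \cdot 37 = \left(-5\right) 0 = 0$)
$g{\left(4 \right)} 8 w = 2 \cdot 4 \cdot 8 \cdot 0 = 8 \cdot 8 \cdot 0 = 64 \cdot 0 = 0$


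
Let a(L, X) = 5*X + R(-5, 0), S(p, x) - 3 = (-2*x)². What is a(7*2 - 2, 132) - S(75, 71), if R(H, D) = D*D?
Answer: -19507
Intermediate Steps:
S(p, x) = 3 + 4*x² (S(p, x) = 3 + (-2*x)² = 3 + 4*x²)
R(H, D) = D²
a(L, X) = 5*X (a(L, X) = 5*X + 0² = 5*X + 0 = 5*X)
a(7*2 - 2, 132) - S(75, 71) = 5*132 - (3 + 4*71²) = 660 - (3 + 4*5041) = 660 - (3 + 20164) = 660 - 1*20167 = 660 - 20167 = -19507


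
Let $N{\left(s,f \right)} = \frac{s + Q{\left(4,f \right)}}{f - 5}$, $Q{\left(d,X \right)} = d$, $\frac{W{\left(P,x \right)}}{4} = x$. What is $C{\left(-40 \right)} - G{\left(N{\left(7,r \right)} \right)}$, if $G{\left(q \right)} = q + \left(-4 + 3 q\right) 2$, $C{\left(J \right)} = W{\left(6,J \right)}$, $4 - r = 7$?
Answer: $- \frac{1139}{8} \approx -142.38$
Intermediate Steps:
$r = -3$ ($r = 4 - 7 = -3$)
$W{\left(P,x \right)} = 4 x$
$C{\left(J \right)} = 4 J$
$N{\left(s,f \right)} = \frac{4 + s}{-5 + f}$ ($N{\left(s,f \right)} = \frac{s + 4}{f - 5} = \frac{4 + s}{-5 + f}$)
$G{\left(q \right)} = -8 + 7 q$ ($G{\left(q \right)} = q + \left(-8 + 6 q\right) = -8 + 7 q$)
$C{\left(-40 \right)} - G{\left(N{\left(7,r \right)} \right)} = 4 \left(-40\right) - \left(-8 + 7 \frac{4 + 7}{-5 - 3}\right) = -160 - \left(-8 + 7 \frac{1}{-8} \cdot 11\right) = -160 - \left(-8 + 7 \left(\left(- \frac{1}{8}\right) 11\right)\right) = -160 - \left(-8 + 7 \left(- \frac{11}{8}\right)\right) = -160 - \left(-8 - \frac{77}{8}\right) = -160 - - \frac{141}{8} = -160 + \frac{141}{8} = - \frac{1139}{8}$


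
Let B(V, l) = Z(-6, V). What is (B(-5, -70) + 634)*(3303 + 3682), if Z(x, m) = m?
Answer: 4393565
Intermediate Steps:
B(V, l) = V
(B(-5, -70) + 634)*(3303 + 3682) = (-5 + 634)*(3303 + 3682) = 629*6985 = 4393565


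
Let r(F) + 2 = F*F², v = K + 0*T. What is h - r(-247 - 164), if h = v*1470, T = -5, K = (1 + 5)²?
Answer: 69479453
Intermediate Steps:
K = 36 (K = 6² = 36)
v = 36 (v = 36 + 0*(-5) = 36 + 0 = 36)
r(F) = -2 + F³ (r(F) = -2 + F*F² = -2 + F³)
h = 52920 (h = 36*1470 = 52920)
h - r(-247 - 164) = 52920 - (-2 + (-247 - 164)³) = 52920 - (-2 + (-411)³) = 52920 - (-2 - 69426531) = 52920 - 1*(-69426533) = 52920 + 69426533 = 69479453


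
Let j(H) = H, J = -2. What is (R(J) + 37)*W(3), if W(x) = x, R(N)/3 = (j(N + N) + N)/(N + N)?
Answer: 249/2 ≈ 124.50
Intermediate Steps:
R(N) = 9/2 (R(N) = 3*(((N + N) + N)/(N + N)) = 3*((2*N + N)/((2*N))) = 3*((3*N)*(1/(2*N))) = 3*(3/2) = 9/2)
(R(J) + 37)*W(3) = (9/2 + 37)*3 = (83/2)*3 = 249/2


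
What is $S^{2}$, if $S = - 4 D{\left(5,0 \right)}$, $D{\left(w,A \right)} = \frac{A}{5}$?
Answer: $0$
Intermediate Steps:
$D{\left(w,A \right)} = \frac{A}{5}$ ($D{\left(w,A \right)} = A \frac{1}{5} = \frac{A}{5}$)
$S = 0$ ($S = - 4 \cdot \frac{1}{5} \cdot 0 = \left(-4\right) 0 = 0$)
$S^{2} = 0^{2} = 0$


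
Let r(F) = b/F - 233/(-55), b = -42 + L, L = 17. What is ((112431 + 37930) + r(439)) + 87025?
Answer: 5731785882/24145 ≈ 2.3739e+5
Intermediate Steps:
b = -25 (b = -42 + 17 = -25)
r(F) = 233/55 - 25/F (r(F) = -25/F - 233/(-55) = -25/F - 233*(-1/55) = -25/F + 233/55 = 233/55 - 25/F)
((112431 + 37930) + r(439)) + 87025 = ((112431 + 37930) + (233/55 - 25/439)) + 87025 = (150361 + (233/55 - 25*1/439)) + 87025 = (150361 + (233/55 - 25/439)) + 87025 = (150361 + 100912/24145) + 87025 = 3630567257/24145 + 87025 = 5731785882/24145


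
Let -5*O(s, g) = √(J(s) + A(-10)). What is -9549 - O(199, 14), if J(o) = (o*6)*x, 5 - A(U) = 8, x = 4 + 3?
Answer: -9549 + √8355/5 ≈ -9530.7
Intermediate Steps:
x = 7
A(U) = -3 (A(U) = 5 - 1*8 = 5 - 8 = -3)
J(o) = 42*o (J(o) = (o*6)*7 = (6*o)*7 = 42*o)
O(s, g) = -√(-3 + 42*s)/5 (O(s, g) = -√(42*s - 3)/5 = -√(-3 + 42*s)/5)
-9549 - O(199, 14) = -9549 - (-1)*√(-3 + 42*199)/5 = -9549 - (-1)*√(-3 + 8358)/5 = -9549 - (-1)*√8355/5 = -9549 + √8355/5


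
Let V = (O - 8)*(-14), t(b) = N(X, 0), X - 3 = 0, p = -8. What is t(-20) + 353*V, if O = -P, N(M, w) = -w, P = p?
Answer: 0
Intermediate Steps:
P = -8
X = 3 (X = 3 + 0 = 3)
O = 8 (O = -1*(-8) = 8)
t(b) = 0 (t(b) = -1*0 = 0)
V = 0 (V = (8 - 8)*(-14) = 0*(-14) = 0)
t(-20) + 353*V = 0 + 353*0 = 0 + 0 = 0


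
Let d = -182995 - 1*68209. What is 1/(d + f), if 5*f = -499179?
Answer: -5/1755199 ≈ -2.8487e-6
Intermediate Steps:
d = -251204 (d = -182995 - 68209 = -251204)
f = -499179/5 (f = (⅕)*(-499179) = -499179/5 ≈ -99836.)
1/(d + f) = 1/(-251204 - 499179/5) = 1/(-1755199/5) = -5/1755199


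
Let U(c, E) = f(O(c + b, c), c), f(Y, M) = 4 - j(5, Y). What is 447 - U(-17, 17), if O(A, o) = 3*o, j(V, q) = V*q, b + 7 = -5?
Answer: 188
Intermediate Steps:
b = -12 (b = -7 - 5 = -12)
f(Y, M) = 4 - 5*Y
U(c, E) = 4 - 15*c
447 - U(-17, 17) = 447 - (4 - 15*(-17)) = 447 - (4 + 255) = 447 - 1*259 = 447 - 259 = 188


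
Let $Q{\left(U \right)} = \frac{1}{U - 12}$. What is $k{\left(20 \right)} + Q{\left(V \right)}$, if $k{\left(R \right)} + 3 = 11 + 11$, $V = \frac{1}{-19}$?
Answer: $\frac{4332}{229} \approx 18.917$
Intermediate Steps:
$V = - \frac{1}{19} \approx -0.052632$
$Q{\left(U \right)} = \frac{1}{-12 + U}$
$k{\left(R \right)} = 19$ ($k{\left(R \right)} = -3 + \left(11 + 11\right) = -3 + 22 = 19$)
$k{\left(20 \right)} + Q{\left(V \right)} = 19 + \frac{1}{-12 - \frac{1}{19}} = 19 + \frac{1}{- \frac{229}{19}} = 19 - \frac{19}{229} = \frac{4332}{229}$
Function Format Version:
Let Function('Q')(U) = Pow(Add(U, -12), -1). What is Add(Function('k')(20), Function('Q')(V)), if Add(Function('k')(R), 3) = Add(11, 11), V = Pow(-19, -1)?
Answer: Rational(4332, 229) ≈ 18.917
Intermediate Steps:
V = Rational(-1, 19) ≈ -0.052632
Function('Q')(U) = Pow(Add(-12, U), -1)
Function('k')(R) = 19 (Function('k')(R) = Add(-3, Add(11, 11)) = Add(-3, 22) = 19)
Add(Function('k')(20), Function('Q')(V)) = Add(19, Pow(Add(-12, Rational(-1, 19)), -1)) = Add(19, Pow(Rational(-229, 19), -1)) = Add(19, Rational(-19, 229)) = Rational(4332, 229)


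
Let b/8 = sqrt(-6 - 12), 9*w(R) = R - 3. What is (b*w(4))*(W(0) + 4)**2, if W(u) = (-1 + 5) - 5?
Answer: 24*I*sqrt(2) ≈ 33.941*I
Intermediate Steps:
w(R) = -1/3 + R/9 (w(R) = (R - 3)/9 = (-3 + R)/9 = -1/3 + R/9)
b = 24*I*sqrt(2) (b = 8*sqrt(-6 - 12) = 8*sqrt(-18) = 8*(3*I*sqrt(2)) = 24*I*sqrt(2) ≈ 33.941*I)
W(u) = -1 (W(u) = 4 - 5 = -1)
(b*w(4))*(W(0) + 4)**2 = ((24*I*sqrt(2))*(-1/3 + (1/9)*4))*(-1 + 4)**2 = ((24*I*sqrt(2))*(-1/3 + 4/9))*3**2 = ((24*I*sqrt(2))*(1/9))*9 = (8*I*sqrt(2)/3)*9 = 24*I*sqrt(2)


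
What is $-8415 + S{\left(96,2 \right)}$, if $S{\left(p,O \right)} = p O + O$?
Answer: $-8221$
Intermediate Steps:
$S{\left(p,O \right)} = O + O p$ ($S{\left(p,O \right)} = O p + O = O + O p$)
$-8415 + S{\left(96,2 \right)} = -8415 + 2 \left(1 + 96\right) = -8415 + 2 \cdot 97 = -8415 + 194 = -8221$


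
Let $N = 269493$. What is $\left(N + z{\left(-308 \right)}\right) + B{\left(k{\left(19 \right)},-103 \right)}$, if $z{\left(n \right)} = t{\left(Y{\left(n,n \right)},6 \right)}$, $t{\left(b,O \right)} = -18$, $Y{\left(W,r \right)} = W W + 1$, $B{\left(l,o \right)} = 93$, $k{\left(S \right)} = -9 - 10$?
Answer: $269568$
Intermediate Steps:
$k{\left(S \right)} = -19$ ($k{\left(S \right)} = -9 - 10 = -19$)
$Y{\left(W,r \right)} = 1 + W^{2}$ ($Y{\left(W,r \right)} = W^{2} + 1 = 1 + W^{2}$)
$z{\left(n \right)} = -18$
$\left(N + z{\left(-308 \right)}\right) + B{\left(k{\left(19 \right)},-103 \right)} = \left(269493 - 18\right) + 93 = 269475 + 93 = 269568$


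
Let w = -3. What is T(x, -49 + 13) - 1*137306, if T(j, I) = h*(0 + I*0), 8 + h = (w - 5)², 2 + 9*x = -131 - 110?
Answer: -137306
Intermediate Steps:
x = -27 (x = -2/9 + (-131 - 110)/9 = -2/9 + (⅑)*(-241) = -2/9 - 241/9 = -27)
h = 56 (h = -8 + (-3 - 5)² = -8 + (-8)² = -8 + 64 = 56)
T(j, I) = 0 (T(j, I) = 56*(0 + I*0) = 56*(0 + 0) = 56*0 = 0)
T(x, -49 + 13) - 1*137306 = 0 - 1*137306 = 0 - 137306 = -137306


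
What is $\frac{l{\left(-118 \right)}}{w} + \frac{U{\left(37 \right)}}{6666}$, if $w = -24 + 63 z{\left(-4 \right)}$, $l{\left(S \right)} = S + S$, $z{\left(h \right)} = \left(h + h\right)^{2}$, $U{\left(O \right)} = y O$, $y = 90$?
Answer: $\frac{490561}{1113222} \approx 0.44067$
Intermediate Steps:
$U{\left(O \right)} = 90 O$
$z{\left(h \right)} = 4 h^{2}$ ($z{\left(h \right)} = \left(2 h\right)^{2} = 4 h^{2}$)
$l{\left(S \right)} = 2 S$
$w = 4008$ ($w = -24 + 63 \cdot 4 \left(-4\right)^{2} = -24 + 63 \cdot 4 \cdot 16 = -24 + 63 \cdot 64 = -24 + 4032 = 4008$)
$\frac{l{\left(-118 \right)}}{w} + \frac{U{\left(37 \right)}}{6666} = \frac{2 \left(-118\right)}{4008} + \frac{90 \cdot 37}{6666} = \left(-236\right) \frac{1}{4008} + 3330 \cdot \frac{1}{6666} = - \frac{59}{1002} + \frac{555}{1111} = \frac{490561}{1113222}$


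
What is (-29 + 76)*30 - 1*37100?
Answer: -35690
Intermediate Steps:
(-29 + 76)*30 - 1*37100 = 47*30 - 37100 = 1410 - 37100 = -35690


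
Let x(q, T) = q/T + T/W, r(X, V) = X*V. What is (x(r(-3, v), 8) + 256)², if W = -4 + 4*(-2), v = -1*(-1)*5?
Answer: 37002889/576 ≈ 64241.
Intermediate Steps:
v = 5 (v = 1*5 = 5)
r(X, V) = V*X
W = -12 (W = -4 - 8 = -12)
x(q, T) = -T/12 + q/T (x(q, T) = q/T + T/(-12) = q/T + T*(-1/12) = q/T - T/12 = -T/12 + q/T)
(x(r(-3, v), 8) + 256)² = ((-1/12*8 + (5*(-3))/8) + 256)² = ((-⅔ - 15*⅛) + 256)² = ((-⅔ - 15/8) + 256)² = (-61/24 + 256)² = (6083/24)² = 37002889/576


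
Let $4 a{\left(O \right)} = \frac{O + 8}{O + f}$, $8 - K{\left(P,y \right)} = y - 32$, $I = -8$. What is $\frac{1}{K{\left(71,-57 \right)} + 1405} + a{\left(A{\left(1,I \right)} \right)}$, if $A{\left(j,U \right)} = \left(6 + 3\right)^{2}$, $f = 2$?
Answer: $\frac{67005}{249332} \approx 0.26874$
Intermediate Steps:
$K{\left(P,y \right)} = 40 - y$ ($K{\left(P,y \right)} = 8 - \left(y - 32\right) = 8 - \left(-32 + y\right) = 40 - y$)
$A{\left(j,U \right)} = 81$ ($A{\left(j,U \right)} = 9^{2} = 81$)
$a{\left(O \right)} = \frac{8 + O}{4 \left(2 + O\right)}$ ($a{\left(O \right)} = \frac{\left(O + 8\right) \frac{1}{O + 2}}{4} = \frac{\left(8 + O\right) \frac{1}{2 + O}}{4} = \frac{\frac{1}{2 + O} \left(8 + O\right)}{4} = \frac{8 + O}{4 \left(2 + O\right)}$)
$\frac{1}{K{\left(71,-57 \right)} + 1405} + a{\left(A{\left(1,I \right)} \right)} = \frac{1}{\left(40 - -57\right) + 1405} + \frac{8 + 81}{4 \left(2 + 81\right)} = \frac{1}{\left(40 + 57\right) + 1405} + \frac{1}{4} \cdot \frac{1}{83} \cdot 89 = \frac{1}{97 + 1405} + \frac{1}{4} \cdot \frac{1}{83} \cdot 89 = \frac{1}{1502} + \frac{89}{332} = \frac{67005}{249332}$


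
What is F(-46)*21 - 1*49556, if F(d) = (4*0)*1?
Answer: -49556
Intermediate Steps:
F(d) = 0 (F(d) = 0*1 = 0)
F(-46)*21 - 1*49556 = 0*21 - 1*49556 = 0 - 49556 = -49556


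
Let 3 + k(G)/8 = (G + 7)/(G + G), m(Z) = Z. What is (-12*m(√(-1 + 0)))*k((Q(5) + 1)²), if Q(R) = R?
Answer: 692*I/3 ≈ 230.67*I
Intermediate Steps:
k(G) = -24 + 4*(7 + G)/G (k(G) = -24 + 8*((G + 7)/(G + G)) = -24 + 8*((7 + G)/((2*G))) = -24 + 8*((7 + G)*(1/(2*G))) = -24 + 8*((7 + G)/(2*G)) = -24 + 4*(7 + G)/G)
(-12*m(√(-1 + 0)))*k((Q(5) + 1)²) = (-12*√(-1 + 0))*(-20 + 28/((5 + 1)²)) = (-12*I)*(-20 + 28/(6²)) = (-12*I)*(-20 + 28/36) = (-12*I)*(-20 + 28*(1/36)) = (-12*I)*(-20 + 7/9) = -12*I*(-173/9) = 692*I/3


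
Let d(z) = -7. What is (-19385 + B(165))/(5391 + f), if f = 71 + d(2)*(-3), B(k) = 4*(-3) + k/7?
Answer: -135614/38381 ≈ -3.5334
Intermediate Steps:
B(k) = -12 + k/7 (B(k) = -12 + k*(⅐) = -12 + k/7)
f = 92 (f = 71 - 7*(-3) = 71 + 21 = 92)
(-19385 + B(165))/(5391 + f) = (-19385 + (-12 + (⅐)*165))/(5391 + 92) = (-19385 + (-12 + 165/7))/5483 = (-19385 + 81/7)*(1/5483) = -135614/7*1/5483 = -135614/38381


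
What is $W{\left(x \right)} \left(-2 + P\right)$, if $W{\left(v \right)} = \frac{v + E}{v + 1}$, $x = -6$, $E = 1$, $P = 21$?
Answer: $19$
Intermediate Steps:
$W{\left(v \right)} = 1$ ($W{\left(v \right)} = \frac{v + 1}{v + 1} = \frac{1 + v}{1 + v} = 1$)
$W{\left(x \right)} \left(-2 + P\right) = 1 \left(-2 + 21\right) = 1 \cdot 19 = 19$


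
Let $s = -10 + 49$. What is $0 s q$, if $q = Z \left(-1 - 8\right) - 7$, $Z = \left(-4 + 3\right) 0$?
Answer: $0$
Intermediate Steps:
$Z = 0$ ($Z = \left(-1\right) 0 = 0$)
$s = 39$
$q = -7$ ($q = 0 \left(-1 - 8\right) - 7 = 0 \left(-9\right) - 7 = 0 - 7 = -7$)
$0 s q = 0 \cdot 39 \left(-7\right) = 0 \left(-7\right) = 0$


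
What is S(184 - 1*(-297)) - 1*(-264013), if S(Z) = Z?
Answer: 264494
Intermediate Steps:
S(184 - 1*(-297)) - 1*(-264013) = (184 - 1*(-297)) - 1*(-264013) = (184 + 297) + 264013 = 481 + 264013 = 264494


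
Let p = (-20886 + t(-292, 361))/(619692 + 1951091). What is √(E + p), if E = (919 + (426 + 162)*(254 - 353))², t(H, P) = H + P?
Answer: 5*√867748670900424769834/2570783 ≈ 57293.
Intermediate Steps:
E = 3282487849 (E = (919 + 588*(-99))² = (919 - 58212)² = (-57293)² = 3282487849)
p = -20817/2570783 (p = (-20886 + (-292 + 361))/(619692 + 1951091) = (-20886 + 69)/2570783 = -20817*1/2570783 = -20817/2570783 ≈ -0.0080975)
√(E + p) = √(3282487849 - 20817/2570783) = √(8438563959894950/2570783) = 5*√867748670900424769834/2570783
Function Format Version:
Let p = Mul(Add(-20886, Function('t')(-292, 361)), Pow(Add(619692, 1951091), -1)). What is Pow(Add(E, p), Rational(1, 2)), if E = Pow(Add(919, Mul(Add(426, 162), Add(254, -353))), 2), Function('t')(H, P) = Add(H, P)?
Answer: Mul(Rational(5, 2570783), Pow(867748670900424769834, Rational(1, 2))) ≈ 57293.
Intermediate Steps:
E = 3282487849 (E = Pow(Add(919, Mul(588, -99)), 2) = Pow(Add(919, -58212), 2) = Pow(-57293, 2) = 3282487849)
p = Rational(-20817, 2570783) (p = Mul(Add(-20886, Add(-292, 361)), Pow(Add(619692, 1951091), -1)) = Mul(Add(-20886, 69), Pow(2570783, -1)) = Mul(-20817, Rational(1, 2570783)) = Rational(-20817, 2570783) ≈ -0.0080975)
Pow(Add(E, p), Rational(1, 2)) = Pow(Add(3282487849, Rational(-20817, 2570783)), Rational(1, 2)) = Pow(Rational(8438563959894950, 2570783), Rational(1, 2)) = Mul(Rational(5, 2570783), Pow(867748670900424769834, Rational(1, 2)))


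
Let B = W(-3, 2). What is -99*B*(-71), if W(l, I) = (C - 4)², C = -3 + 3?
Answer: 112464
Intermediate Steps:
C = 0
W(l, I) = 16 (W(l, I) = (0 - 4)² = (-4)² = 16)
B = 16
-99*B*(-71) = -99*16*(-71) = -1584*(-71) = 112464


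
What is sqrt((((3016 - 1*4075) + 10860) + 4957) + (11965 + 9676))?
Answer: sqrt(36399) ≈ 190.79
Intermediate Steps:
sqrt((((3016 - 1*4075) + 10860) + 4957) + (11965 + 9676)) = sqrt((((3016 - 4075) + 10860) + 4957) + 21641) = sqrt(((-1059 + 10860) + 4957) + 21641) = sqrt((9801 + 4957) + 21641) = sqrt(14758 + 21641) = sqrt(36399)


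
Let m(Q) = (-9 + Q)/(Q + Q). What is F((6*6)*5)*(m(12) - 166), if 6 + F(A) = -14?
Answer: 6635/2 ≈ 3317.5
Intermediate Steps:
F(A) = -20 (F(A) = -6 - 14 = -20)
m(Q) = (-9 + Q)/(2*Q) (m(Q) = (-9 + Q)/((2*Q)) = (-9 + Q)*(1/(2*Q)) = (-9 + Q)/(2*Q))
F((6*6)*5)*(m(12) - 166) = -20*((½)*(-9 + 12)/12 - 166) = -20*((½)*(1/12)*3 - 166) = -20*(⅛ - 166) = -20*(-1327/8) = 6635/2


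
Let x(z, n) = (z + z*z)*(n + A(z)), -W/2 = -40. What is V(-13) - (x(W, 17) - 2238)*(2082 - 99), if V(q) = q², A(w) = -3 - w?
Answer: 852527563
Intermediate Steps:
W = 80 (W = -2*(-40) = 80)
x(z, n) = (z + z²)*(-3 + n - z) (x(z, n) = (z + z*z)*(n + (-3 - z)) = (z + z²)*(-3 + n - z))
V(-13) - (x(W, 17) - 2238)*(2082 - 99) = (-13)² - (80*(-3 + 17 - 1*80² - 4*80 + 17*80) - 2238)*(2082 - 99) = 169 - (80*(-3 + 17 - 1*6400 - 320 + 1360) - 2238)*1983 = 169 - (80*(-3 + 17 - 6400 - 320 + 1360) - 2238)*1983 = 169 - (80*(-5346) - 2238)*1983 = 169 - (-427680 - 2238)*1983 = 169 - (-429918)*1983 = 169 - 1*(-852527394) = 169 + 852527394 = 852527563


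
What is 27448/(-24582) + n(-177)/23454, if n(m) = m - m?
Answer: -13724/12291 ≈ -1.1166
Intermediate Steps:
n(m) = 0
27448/(-24582) + n(-177)/23454 = 27448/(-24582) + 0/23454 = 27448*(-1/24582) + 0*(1/23454) = -13724/12291 + 0 = -13724/12291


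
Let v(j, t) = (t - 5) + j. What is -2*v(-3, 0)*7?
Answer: 112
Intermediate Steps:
v(j, t) = -5 + j + t (v(j, t) = (-5 + t) + j = -5 + j + t)
-2*v(-3, 0)*7 = -2*(-5 - 3 + 0)*7 = -2*(-8)*7 = 16*7 = 112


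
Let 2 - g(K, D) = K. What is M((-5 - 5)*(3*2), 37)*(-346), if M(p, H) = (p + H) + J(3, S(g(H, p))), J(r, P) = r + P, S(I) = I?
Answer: 19030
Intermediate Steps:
g(K, D) = 2 - K
J(r, P) = P + r
M(p, H) = 5 + p (M(p, H) = (p + H) + ((2 - H) + 3) = (H + p) + (5 - H) = 5 + p)
M((-5 - 5)*(3*2), 37)*(-346) = (5 + (-5 - 5)*(3*2))*(-346) = (5 - 10*6)*(-346) = (5 - 60)*(-346) = -55*(-346) = 19030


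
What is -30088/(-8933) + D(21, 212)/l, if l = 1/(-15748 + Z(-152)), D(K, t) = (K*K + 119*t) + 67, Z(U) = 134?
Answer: -3589653698344/8933 ≈ -4.0184e+8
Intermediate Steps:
D(K, t) = 67 + K² + 119*t (D(K, t) = (K² + 119*t) + 67 = 67 + K² + 119*t)
l = -1/15614 (l = 1/(-15748 + 134) = 1/(-15614) = -1/15614 ≈ -6.4045e-5)
-30088/(-8933) + D(21, 212)/l = -30088/(-8933) + (67 + 21² + 119*212)/(-1/15614) = -30088*(-1/8933) + (67 + 441 + 25228)*(-15614) = 30088/8933 + 25736*(-15614) = 30088/8933 - 401841904 = -3589653698344/8933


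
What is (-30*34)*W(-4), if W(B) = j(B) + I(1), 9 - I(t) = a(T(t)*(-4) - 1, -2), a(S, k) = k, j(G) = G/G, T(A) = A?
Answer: -12240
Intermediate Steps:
j(G) = 1
I(t) = 11 (I(t) = 9 - 1*(-2) = 9 + 2 = 11)
W(B) = 12 (W(B) = 1 + 11 = 12)
(-30*34)*W(-4) = -30*34*12 = -1020*12 = -12240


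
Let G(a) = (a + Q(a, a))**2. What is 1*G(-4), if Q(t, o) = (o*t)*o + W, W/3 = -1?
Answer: 5041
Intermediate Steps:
W = -3 (W = 3*(-1) = -3)
Q(t, o) = -3 + t*o**2 (Q(t, o) = (o*t)*o - 3 = t*o**2 - 3 = -3 + t*o**2)
G(a) = (-3 + a + a**3)**2 (G(a) = (a + (-3 + a*a**2))**2 = (a + (-3 + a**3))**2 = (-3 + a + a**3)**2)
1*G(-4) = 1*(-3 - 4 + (-4)**3)**2 = 1*(-3 - 4 - 64)**2 = 1*(-71)**2 = 1*5041 = 5041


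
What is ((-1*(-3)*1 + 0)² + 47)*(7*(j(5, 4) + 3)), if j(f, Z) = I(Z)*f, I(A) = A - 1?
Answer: 7056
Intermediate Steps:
I(A) = -1 + A
j(f, Z) = f*(-1 + Z) (j(f, Z) = (-1 + Z)*f = f*(-1 + Z))
((-1*(-3)*1 + 0)² + 47)*(7*(j(5, 4) + 3)) = ((-1*(-3)*1 + 0)² + 47)*(7*(5*(-1 + 4) + 3)) = ((3*1 + 0)² + 47)*(7*(5*3 + 3)) = ((3 + 0)² + 47)*(7*(15 + 3)) = (3² + 47)*(7*18) = (9 + 47)*126 = 56*126 = 7056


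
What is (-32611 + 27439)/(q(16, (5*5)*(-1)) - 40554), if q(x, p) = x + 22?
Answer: 1293/10129 ≈ 0.12765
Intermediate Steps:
q(x, p) = 22 + x
(-32611 + 27439)/(q(16, (5*5)*(-1)) - 40554) = (-32611 + 27439)/((22 + 16) - 40554) = -5172/(38 - 40554) = -5172/(-40516) = -5172*(-1/40516) = 1293/10129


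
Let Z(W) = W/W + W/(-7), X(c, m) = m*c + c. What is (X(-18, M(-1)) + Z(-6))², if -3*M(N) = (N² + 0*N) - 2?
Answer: 24025/49 ≈ 490.31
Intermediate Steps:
M(N) = ⅔ - N²/3 (M(N) = -((N² + 0*N) - 2)/3 = -((N² + 0) - 2)/3 = -(N² - 2)/3 = -(-2 + N²)/3 = ⅔ - N²/3)
X(c, m) = c + c*m (X(c, m) = c*m + c = c + c*m)
Z(W) = 1 - W/7 (Z(W) = 1 + W*(-⅐) = 1 - W/7)
(X(-18, M(-1)) + Z(-6))² = (-18*(1 + (⅔ - ⅓*(-1)²)) + (1 - ⅐*(-6)))² = (-18*(1 + (⅔ - ⅓*1)) + (1 + 6/7))² = (-18*(1 + (⅔ - ⅓)) + 13/7)² = (-18*(1 + ⅓) + 13/7)² = (-18*4/3 + 13/7)² = (-24 + 13/7)² = (-155/7)² = 24025/49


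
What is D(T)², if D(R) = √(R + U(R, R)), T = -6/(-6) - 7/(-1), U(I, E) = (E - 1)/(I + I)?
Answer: 135/16 ≈ 8.4375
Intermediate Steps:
U(I, E) = (-1 + E)/(2*I) (U(I, E) = (-1 + E)/((2*I)) = (-1 + E)*(1/(2*I)) = (-1 + E)/(2*I))
T = 8 (T = -6*(-⅙) - 7*(-1) = 1 + 7 = 8)
D(R) = √(R + (-1 + R)/(2*R))
D(T)² = (√(2 - 2/8 + 4*8)/2)² = (√(2 - 2*⅛ + 32)/2)² = (√(2 - ¼ + 32)/2)² = (√(135/4)/2)² = ((3*√15/2)/2)² = (3*√15/4)² = 135/16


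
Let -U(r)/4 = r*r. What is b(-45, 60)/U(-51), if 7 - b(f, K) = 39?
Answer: 8/2601 ≈ 0.0030757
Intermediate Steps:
b(f, K) = -32 (b(f, K) = 7 - 1*39 = 7 - 39 = -32)
U(r) = -4*r² (U(r) = -4*r*r = -4*r²)
b(-45, 60)/U(-51) = -32/((-4*(-51)²)) = -32/((-4*2601)) = -32/(-10404) = -32*(-1/10404) = 8/2601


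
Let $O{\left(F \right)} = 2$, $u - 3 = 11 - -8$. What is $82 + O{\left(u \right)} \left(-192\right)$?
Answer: $-302$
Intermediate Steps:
$u = 22$ ($u = 3 + \left(11 - -8\right) = 3 + \left(11 + 8\right) = 3 + 19 = 22$)
$82 + O{\left(u \right)} \left(-192\right) = 82 + 2 \left(-192\right) = 82 - 384 = -302$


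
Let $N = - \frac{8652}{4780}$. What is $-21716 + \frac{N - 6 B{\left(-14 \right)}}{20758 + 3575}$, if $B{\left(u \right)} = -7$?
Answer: $- \frac{210485462811}{9692645} \approx -21716.0$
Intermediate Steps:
$N = - \frac{2163}{1195}$ ($N = \left(-8652\right) \frac{1}{4780} = - \frac{2163}{1195} \approx -1.81$)
$-21716 + \frac{N - 6 B{\left(-14 \right)}}{20758 + 3575} = -21716 + \frac{- \frac{2163}{1195} - -42}{20758 + 3575} = -21716 + \frac{- \frac{2163}{1195} + 42}{24333} = -21716 + \frac{48027}{1195} \cdot \frac{1}{24333} = -21716 + \frac{16009}{9692645} = - \frac{210485462811}{9692645}$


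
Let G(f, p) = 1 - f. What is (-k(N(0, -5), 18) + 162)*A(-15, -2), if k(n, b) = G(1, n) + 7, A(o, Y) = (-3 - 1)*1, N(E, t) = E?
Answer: -620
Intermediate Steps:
A(o, Y) = -4 (A(o, Y) = -4*1 = -4)
k(n, b) = 7 (k(n, b) = (1 - 1*1) + 7 = (1 - 1) + 7 = 0 + 7 = 7)
(-k(N(0, -5), 18) + 162)*A(-15, -2) = (-1*7 + 162)*(-4) = (-7 + 162)*(-4) = 155*(-4) = -620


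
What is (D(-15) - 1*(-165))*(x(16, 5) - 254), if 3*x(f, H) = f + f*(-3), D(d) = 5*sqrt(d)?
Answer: -43670 - 3970*I*sqrt(15)/3 ≈ -43670.0 - 5125.3*I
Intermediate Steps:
x(f, H) = -2*f/3 (x(f, H) = (f + f*(-3))/3 = (f - 3*f)/3 = (-2*f)/3 = -2*f/3)
(D(-15) - 1*(-165))*(x(16, 5) - 254) = (5*sqrt(-15) - 1*(-165))*(-2/3*16 - 254) = (5*(I*sqrt(15)) + 165)*(-32/3 - 254) = (5*I*sqrt(15) + 165)*(-794/3) = (165 + 5*I*sqrt(15))*(-794/3) = -43670 - 3970*I*sqrt(15)/3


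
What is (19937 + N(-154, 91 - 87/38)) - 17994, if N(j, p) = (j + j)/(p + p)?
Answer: 6544001/3371 ≈ 1941.3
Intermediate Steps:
N(j, p) = j/p (N(j, p) = (2*j)/((2*p)) = (2*j)*(1/(2*p)) = j/p)
(19937 + N(-154, 91 - 87/38)) - 17994 = (19937 - 154/(91 - 87/38)) - 17994 = (19937 - 154/3371/38) - 17994 = (19937 - 154*38/3371) - 17994 = (19937 - 5852/3371) - 17994 = 67201775/3371 - 17994 = 6544001/3371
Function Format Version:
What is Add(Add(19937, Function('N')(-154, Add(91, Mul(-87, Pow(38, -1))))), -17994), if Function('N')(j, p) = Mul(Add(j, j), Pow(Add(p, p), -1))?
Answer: Rational(6544001, 3371) ≈ 1941.3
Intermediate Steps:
Function('N')(j, p) = Mul(j, Pow(p, -1)) (Function('N')(j, p) = Mul(Mul(2, j), Pow(Mul(2, p), -1)) = Mul(Mul(2, j), Mul(Rational(1, 2), Pow(p, -1))) = Mul(j, Pow(p, -1)))
Add(Add(19937, Function('N')(-154, Add(91, Mul(-87, Pow(38, -1))))), -17994) = Add(Add(19937, Mul(-154, Pow(Add(91, Mul(-87, Pow(38, -1))), -1))), -17994) = Add(Add(19937, Mul(-154, Pow(Add(91, Mul(-87, Rational(1, 38))), -1))), -17994) = Add(Add(19937, Mul(-154, Pow(Add(91, Rational(-87, 38)), -1))), -17994) = Add(Add(19937, Mul(-154, Pow(Rational(3371, 38), -1))), -17994) = Add(Add(19937, Mul(-154, Rational(38, 3371))), -17994) = Add(Add(19937, Rational(-5852, 3371)), -17994) = Add(Rational(67201775, 3371), -17994) = Rational(6544001, 3371)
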